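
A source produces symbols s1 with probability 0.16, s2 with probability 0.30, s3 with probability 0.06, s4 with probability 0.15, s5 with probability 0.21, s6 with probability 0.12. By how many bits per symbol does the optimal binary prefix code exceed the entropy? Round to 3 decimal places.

0.052 bits

Entropy H = −Σ p log₂ p ≈ 2.4381 bits.
Huffman merges: 3/50+3/25→9/50; 3/20+4/25→31/100; 9/50+21/100→39/100; 3/10+31/100→61/100; 39/100+61/100→1. L = 249/100 ≈ 2.4900.
L − H = 2.4900 − 2.4381 = 0.052 bits.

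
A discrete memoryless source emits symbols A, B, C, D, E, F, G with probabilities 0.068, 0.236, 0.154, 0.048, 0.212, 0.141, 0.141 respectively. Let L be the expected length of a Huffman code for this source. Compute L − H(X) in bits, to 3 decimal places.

0.015 bits

Entropy H = −Σ p log₂ p ≈ 2.6527 bits.
Huffman merges: 6/125+17/250→29/250; 29/250+141/1000→257/1000; 141/1000+77/500→59/200; 53/250+59/250→56/125; 257/1000+59/200→69/125; 56/125+69/125→1. L = 667/250 ≈ 2.6680.
L − H = 2.6680 − 2.6527 = 0.015 bits.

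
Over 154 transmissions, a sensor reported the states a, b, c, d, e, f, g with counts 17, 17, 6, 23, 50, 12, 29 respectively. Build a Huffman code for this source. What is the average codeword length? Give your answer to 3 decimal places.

Probabilities are the counts divided by 154.
Repeatedly combine the two least-probable nodes; the expected code length is the sum of the merged weights.
merge 3/77 + 6/77 → 9/77
merge 17/154 + 17/154 → 17/77
merge 9/77 + 23/154 → 41/154
merge 29/154 + 17/77 → 9/22
merge 41/154 + 25/77 → 13/22
merge 9/22 + 13/22 → 1
L = 9/77 + 17/77 + 41/154 + 9/22 + 13/22 + 1 = 401/154 ≈ 2.604 bits/symbol.

2.604 bits/symbol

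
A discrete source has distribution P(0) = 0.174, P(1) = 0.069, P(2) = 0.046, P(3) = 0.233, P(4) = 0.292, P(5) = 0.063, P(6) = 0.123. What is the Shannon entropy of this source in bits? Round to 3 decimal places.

2.541 bits

H = −Σ pᵢ log₂ pᵢ.
−0.174·log₂(0.174) = 0.4390
−0.069·log₂(0.069) = 0.2662
−0.046·log₂(0.046) = 0.2043
−0.233·log₂(0.233) = 0.4897
−0.292·log₂(0.292) = 0.5186
−0.063·log₂(0.063) = 0.2513
−0.123·log₂(0.123) = 0.3719
Sum ≈ 2.5409 → 2.541 bits.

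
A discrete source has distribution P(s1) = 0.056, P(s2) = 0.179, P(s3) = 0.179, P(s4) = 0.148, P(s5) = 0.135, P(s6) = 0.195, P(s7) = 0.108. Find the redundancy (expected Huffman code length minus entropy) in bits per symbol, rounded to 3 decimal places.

0.064 bits

Entropy H = −Σ p log₂ p ≈ 2.7260 bits.
Huffman merges: 7/125+27/250→41/250; 27/200+37/250→283/1000; 41/250+179/1000→343/1000; 179/1000+39/200→187/500; 283/1000+343/1000→313/500; 187/500+313/500→1. L = 279/100 ≈ 2.7900.
L − H = 2.7900 − 2.7260 = 0.064 bits.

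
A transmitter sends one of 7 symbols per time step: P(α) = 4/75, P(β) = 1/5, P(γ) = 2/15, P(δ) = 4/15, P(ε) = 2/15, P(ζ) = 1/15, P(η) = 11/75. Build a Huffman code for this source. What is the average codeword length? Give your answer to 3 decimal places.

Repeatedly combine the two least-probable nodes; the expected code length is the sum of the merged weights.
merge 4/75 + 1/15 → 3/25
merge 3/25 + 2/15 → 19/75
merge 2/15 + 11/75 → 7/25
merge 1/5 + 19/75 → 34/75
merge 4/15 + 7/25 → 41/75
merge 34/75 + 41/75 → 1
L = 3/25 + 19/75 + 7/25 + 34/75 + 41/75 + 1 = 199/75 ≈ 2.653 bits/symbol.

2.653 bits/symbol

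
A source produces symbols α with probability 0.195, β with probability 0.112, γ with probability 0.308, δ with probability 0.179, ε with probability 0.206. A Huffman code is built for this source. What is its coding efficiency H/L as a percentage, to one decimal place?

Entropy H = −Σ p log₂ p ≈ 2.2507 bits.
Huffman merges: 14/125+179/1000→291/1000; 39/200+103/500→401/1000; 291/1000+77/250→599/1000; 401/1000+599/1000→1. L = 2291/1000 ≈ 2.2910.
Efficiency = H/L = 2.2507/2.2910 = 98.2%.

98.2%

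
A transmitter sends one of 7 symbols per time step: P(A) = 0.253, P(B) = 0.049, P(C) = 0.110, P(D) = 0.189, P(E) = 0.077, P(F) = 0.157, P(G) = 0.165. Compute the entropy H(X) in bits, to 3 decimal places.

2.653 bits

H = −Σ pᵢ log₂ pᵢ.
−0.253·log₂(0.253) = 0.5016
−0.049·log₂(0.049) = 0.2132
−0.110·log₂(0.110) = 0.3503
−0.189·log₂(0.189) = 0.4543
−0.077·log₂(0.077) = 0.2848
−0.157·log₂(0.157) = 0.4194
−0.165·log₂(0.165) = 0.4289
Sum ≈ 2.6525 → 2.653 bits.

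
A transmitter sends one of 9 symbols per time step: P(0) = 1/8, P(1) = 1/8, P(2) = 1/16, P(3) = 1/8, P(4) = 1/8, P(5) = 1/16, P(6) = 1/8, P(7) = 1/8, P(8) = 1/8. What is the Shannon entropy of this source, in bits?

3.125 bits

Each probability is a power of 1/2, so log₂(1/p) is an integer.
H = Σ p·log₂(1/p) = 1/8·3 + 1/8·3 + 1/16·4 + 1/8·3 + 1/8·3 + 1/16·4 + 1/8·3 + 1/8·3 + 1/8·3 = 3.125 bits.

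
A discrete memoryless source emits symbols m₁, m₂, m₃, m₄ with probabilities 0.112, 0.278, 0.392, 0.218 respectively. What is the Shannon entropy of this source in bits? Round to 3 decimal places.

1.876 bits

H = −Σ pᵢ log₂ pᵢ.
−0.112·log₂(0.112) = 0.3537
−0.278·log₂(0.278) = 0.5134
−0.392·log₂(0.392) = 0.5296
−0.218·log₂(0.218) = 0.4791
Sum ≈ 1.8759 → 1.876 bits.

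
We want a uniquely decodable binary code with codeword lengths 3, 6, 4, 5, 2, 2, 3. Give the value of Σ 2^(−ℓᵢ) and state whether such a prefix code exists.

With common denominator 2^6 = 64: Σ 2^(−ℓᵢ) = 8/64 + 1/64 + 4/64 + 2/64 + 16/64 + 16/64 + 8/64 = 55/64 = 0.859375.
Kraft's inequality requires Σ ≤ 1; here Σ = 0.859375 ≤ 1, so such a prefix code exists.

0.859375; yes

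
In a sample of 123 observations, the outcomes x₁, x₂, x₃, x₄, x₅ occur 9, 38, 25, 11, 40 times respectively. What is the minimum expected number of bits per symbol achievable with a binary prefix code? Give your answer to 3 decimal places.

2.163 bits/symbol

Probabilities are the counts divided by 123.
Repeatedly combine the two least-probable nodes; the expected code length is the sum of the merged weights.
merge 3/41 + 11/123 → 20/123
merge 20/123 + 25/123 → 15/41
merge 38/123 + 40/123 → 26/41
merge 15/41 + 26/41 → 1
L = 20/123 + 15/41 + 26/41 + 1 = 266/123 ≈ 2.163 bits/symbol.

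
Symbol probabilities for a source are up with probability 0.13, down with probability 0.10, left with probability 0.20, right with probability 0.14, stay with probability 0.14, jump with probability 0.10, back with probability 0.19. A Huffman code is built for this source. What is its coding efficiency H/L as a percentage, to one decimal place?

Entropy H = −Σ p log₂ p ≈ 2.7609 bits.
Huffman merges: 1/10+1/10→1/5; 13/100+7/50→27/100; 7/50+19/100→33/100; 1/5+1/5→2/5; 27/100+33/100→3/5; 2/5+3/5→1. L = 14/5 ≈ 2.8000.
Efficiency = H/L = 2.7609/2.8000 = 98.6%.

98.6%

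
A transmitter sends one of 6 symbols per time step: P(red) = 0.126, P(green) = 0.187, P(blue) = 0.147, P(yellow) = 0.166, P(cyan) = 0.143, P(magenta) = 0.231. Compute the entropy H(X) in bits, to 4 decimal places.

2.5552 bits

H = −Σ pᵢ log₂ pᵢ.
−0.126·log₂(0.126) = 0.3766
−0.187·log₂(0.187) = 0.4523
−0.147·log₂(0.147) = 0.4066
−0.166·log₂(0.166) = 0.4301
−0.143·log₂(0.143) = 0.4012
−0.231·log₂(0.231) = 0.4883
Sum ≈ 2.5552 → 2.5552 bits.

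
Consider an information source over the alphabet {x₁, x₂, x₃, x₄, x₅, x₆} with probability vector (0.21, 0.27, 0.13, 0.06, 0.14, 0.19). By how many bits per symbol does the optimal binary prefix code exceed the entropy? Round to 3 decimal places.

Entropy H = −Σ p log₂ p ≈ 2.4614 bits.
Huffman merges: 3/50+13/100→19/100; 7/50+19/100→33/100; 19/100+21/100→2/5; 27/100+33/100→3/5; 2/5+3/5→1. L = 63/25 ≈ 2.5200.
L − H = 2.5200 − 2.4614 = 0.059 bits.

0.059 bits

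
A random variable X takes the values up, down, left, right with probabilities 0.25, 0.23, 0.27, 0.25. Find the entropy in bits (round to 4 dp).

1.9977 bits

H = −Σ pᵢ log₂ pᵢ.
−0.25·log₂(0.25) = 0.5000
−0.23·log₂(0.23) = 0.4877
−0.27·log₂(0.27) = 0.5100
−0.25·log₂(0.25) = 0.5000
Sum ≈ 1.9977 → 1.9977 bits.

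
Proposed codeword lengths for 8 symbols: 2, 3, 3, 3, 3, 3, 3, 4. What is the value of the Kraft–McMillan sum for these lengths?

1.0625

With common denominator 2^4 = 16: Σ 2^(−ℓᵢ) = 4/16 + 2/16 + 2/16 + 2/16 + 2/16 + 2/16 + 2/16 + 1/16 = 17/16 = 1.0625.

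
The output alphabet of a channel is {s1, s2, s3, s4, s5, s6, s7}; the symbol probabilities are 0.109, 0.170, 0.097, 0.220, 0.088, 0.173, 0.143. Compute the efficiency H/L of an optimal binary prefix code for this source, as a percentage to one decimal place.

Entropy H = −Σ p log₂ p ≈ 2.7379 bits.
Huffman merges: 11/125+97/1000→37/200; 109/1000+143/1000→63/250; 17/100+173/1000→343/1000; 37/200+11/50→81/200; 63/250+343/1000→119/200; 81/200+119/200→1. L = 139/50 ≈ 2.7800.
Efficiency = H/L = 2.7379/2.7800 = 98.5%.

98.5%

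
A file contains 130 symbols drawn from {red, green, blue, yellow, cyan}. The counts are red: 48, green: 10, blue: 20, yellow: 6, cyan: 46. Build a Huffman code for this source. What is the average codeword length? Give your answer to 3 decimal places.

2.031 bits/symbol

Probabilities are the counts divided by 130.
Repeatedly combine the two least-probable nodes; the expected code length is the sum of the merged weights.
merge 3/65 + 1/13 → 8/65
merge 8/65 + 2/13 → 18/65
merge 18/65 + 23/65 → 41/65
merge 24/65 + 41/65 → 1
L = 8/65 + 18/65 + 41/65 + 1 = 132/65 ≈ 2.031 bits/symbol.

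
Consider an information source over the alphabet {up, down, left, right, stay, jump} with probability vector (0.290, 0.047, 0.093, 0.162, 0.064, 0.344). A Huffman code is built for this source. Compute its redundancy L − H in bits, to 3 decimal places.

Entropy H = −Σ p log₂ p ≈ 2.2527 bits.
Huffman merges: 47/1000+8/125→111/1000; 93/1000+111/1000→51/250; 81/500+51/250→183/500; 29/100+43/125→317/500; 183/500+317/500→1. L = 463/200 ≈ 2.3150.
L − H = 2.3150 − 2.2527 = 0.062 bits.

0.062 bits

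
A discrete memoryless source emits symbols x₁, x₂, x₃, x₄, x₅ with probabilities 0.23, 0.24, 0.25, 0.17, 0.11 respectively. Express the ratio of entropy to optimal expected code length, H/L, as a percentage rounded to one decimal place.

Entropy H = −Σ p log₂ p ≈ 2.2667 bits.
Huffman merges: 11/100+17/100→7/25; 23/100+6/25→47/100; 1/4+7/25→53/100; 47/100+53/100→1. L = 57/25 ≈ 2.2800.
Efficiency = H/L = 2.2667/2.2800 = 99.4%.

99.4%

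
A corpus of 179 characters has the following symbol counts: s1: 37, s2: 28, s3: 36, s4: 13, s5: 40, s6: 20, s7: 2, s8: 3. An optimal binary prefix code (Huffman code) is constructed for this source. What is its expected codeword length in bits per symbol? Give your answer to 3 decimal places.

Probabilities are the counts divided by 179.
Repeatedly combine the two least-probable nodes; the expected code length is the sum of the merged weights.
merge 2/179 + 3/179 → 5/179
merge 5/179 + 13/179 → 18/179
merge 18/179 + 20/179 → 38/179
merge 28/179 + 36/179 → 64/179
merge 37/179 + 38/179 → 75/179
merge 40/179 + 64/179 → 104/179
merge 75/179 + 104/179 → 1
L = 5/179 + 18/179 + 38/179 + 64/179 + 75/179 + 104/179 + 1 = 483/179 ≈ 2.698 bits/symbol.

2.698 bits/symbol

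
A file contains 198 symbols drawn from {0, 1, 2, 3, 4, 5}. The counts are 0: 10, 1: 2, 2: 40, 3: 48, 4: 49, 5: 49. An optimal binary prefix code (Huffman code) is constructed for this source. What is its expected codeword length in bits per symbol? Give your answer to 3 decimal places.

2.323 bits/symbol

Probabilities are the counts divided by 198.
Repeatedly combine the two least-probable nodes; the expected code length is the sum of the merged weights.
merge 1/99 + 5/99 → 2/33
merge 2/33 + 20/99 → 26/99
merge 8/33 + 49/198 → 97/198
merge 49/198 + 26/99 → 101/198
merge 97/198 + 101/198 → 1
L = 2/33 + 26/99 + 97/198 + 101/198 + 1 = 230/99 ≈ 2.323 bits/symbol.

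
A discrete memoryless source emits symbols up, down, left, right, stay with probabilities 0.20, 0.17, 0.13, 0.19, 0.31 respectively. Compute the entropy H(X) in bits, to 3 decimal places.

2.261 bits

H = −Σ pᵢ log₂ pᵢ.
−0.20·log₂(0.20) = 0.4644
−0.17·log₂(0.17) = 0.4346
−0.13·log₂(0.13) = 0.3826
−0.19·log₂(0.19) = 0.4552
−0.31·log₂(0.31) = 0.5238
Sum ≈ 2.2606 → 2.261 bits.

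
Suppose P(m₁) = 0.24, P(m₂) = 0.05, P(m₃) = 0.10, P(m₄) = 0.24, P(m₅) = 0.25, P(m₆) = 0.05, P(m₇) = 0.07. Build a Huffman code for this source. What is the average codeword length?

Repeatedly combine the two least-probable nodes; the expected code length is the sum of the merged weights.
merge 1/20 + 1/20 → 1/10
merge 7/100 + 1/10 → 17/100
merge 1/10 + 17/100 → 27/100
merge 6/25 + 6/25 → 12/25
merge 1/4 + 27/100 → 13/25
merge 12/25 + 13/25 → 1
L = 1/10 + 17/100 + 27/100 + 12/25 + 13/25 + 1 = 127/50 = 2.54 bits/symbol.

2.54 bits/symbol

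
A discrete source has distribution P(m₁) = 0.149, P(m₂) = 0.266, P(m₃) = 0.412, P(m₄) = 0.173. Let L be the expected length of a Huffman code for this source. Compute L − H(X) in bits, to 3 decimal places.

0.028 bits

Entropy H = −Σ p log₂ p ≈ 1.8824 bits.
Huffman merges: 149/1000+173/1000→161/500; 133/500+161/500→147/250; 103/250+147/250→1. L = 191/100 ≈ 1.9100.
L − H = 1.9100 − 1.8824 = 0.028 bits.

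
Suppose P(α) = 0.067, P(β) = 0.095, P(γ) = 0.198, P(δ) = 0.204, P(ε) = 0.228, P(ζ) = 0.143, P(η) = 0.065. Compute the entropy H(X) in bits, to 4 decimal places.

2.6582 bits

H = −Σ pᵢ log₂ pᵢ.
−0.067·log₂(0.067) = 0.2613
−0.095·log₂(0.095) = 0.3226
−0.198·log₂(0.198) = 0.4626
−0.204·log₂(0.204) = 0.4678
−0.228·log₂(0.228) = 0.4863
−0.143·log₂(0.143) = 0.4012
−0.065·log₂(0.065) = 0.2563
Sum ≈ 2.6582 → 2.6582 bits.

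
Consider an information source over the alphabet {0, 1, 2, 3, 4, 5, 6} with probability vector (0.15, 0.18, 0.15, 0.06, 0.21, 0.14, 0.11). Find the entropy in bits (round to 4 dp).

2.7302 bits

H = −Σ pᵢ log₂ pᵢ.
−0.15·log₂(0.15) = 0.4105
−0.18·log₂(0.18) = 0.4453
−0.15·log₂(0.15) = 0.4105
−0.06·log₂(0.06) = 0.2435
−0.21·log₂(0.21) = 0.4728
−0.14·log₂(0.14) = 0.3971
−0.11·log₂(0.11) = 0.3503
Sum ≈ 2.7302 → 2.7302 bits.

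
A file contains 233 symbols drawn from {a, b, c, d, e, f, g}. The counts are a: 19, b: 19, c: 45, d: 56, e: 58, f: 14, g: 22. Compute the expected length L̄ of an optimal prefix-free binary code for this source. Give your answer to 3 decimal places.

Probabilities are the counts divided by 233.
Repeatedly combine the two least-probable nodes; the expected code length is the sum of the merged weights.
merge 14/233 + 19/233 → 33/233
merge 19/233 + 22/233 → 41/233
merge 33/233 + 41/233 → 74/233
merge 45/233 + 56/233 → 101/233
merge 58/233 + 74/233 → 132/233
merge 101/233 + 132/233 → 1
L = 33/233 + 41/233 + 74/233 + 101/233 + 132/233 + 1 = 614/233 ≈ 2.635 bits/symbol.

2.635 bits/symbol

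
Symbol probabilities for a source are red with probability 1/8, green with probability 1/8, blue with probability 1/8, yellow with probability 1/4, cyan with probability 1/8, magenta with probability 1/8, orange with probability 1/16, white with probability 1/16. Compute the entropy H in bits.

2.875 bits

Each probability is a power of 1/2, so log₂(1/p) is an integer.
H = Σ p·log₂(1/p) = 1/8·3 + 1/8·3 + 1/8·3 + 1/4·2 + 1/8·3 + 1/8·3 + 1/16·4 + 1/16·4 = 2.875 bits.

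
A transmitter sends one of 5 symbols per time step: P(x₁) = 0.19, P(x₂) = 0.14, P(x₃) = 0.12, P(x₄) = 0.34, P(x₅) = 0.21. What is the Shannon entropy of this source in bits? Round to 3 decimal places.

H = −Σ pᵢ log₂ pᵢ.
−0.19·log₂(0.19) = 0.4552
−0.14·log₂(0.14) = 0.3971
−0.12·log₂(0.12) = 0.3671
−0.34·log₂(0.34) = 0.5292
−0.21·log₂(0.21) = 0.4728
Sum ≈ 2.2214 → 2.221 bits.

2.221 bits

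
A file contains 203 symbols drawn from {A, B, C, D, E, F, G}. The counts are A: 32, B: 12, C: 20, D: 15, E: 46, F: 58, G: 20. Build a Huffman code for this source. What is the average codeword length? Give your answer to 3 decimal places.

Probabilities are the counts divided by 203.
Repeatedly combine the two least-probable nodes; the expected code length is the sum of the merged weights.
merge 12/203 + 15/203 → 27/203
merge 20/203 + 20/203 → 40/203
merge 27/203 + 32/203 → 59/203
merge 40/203 + 46/203 → 86/203
merge 2/7 + 59/203 → 117/203
merge 86/203 + 117/203 → 1
L = 27/203 + 40/203 + 59/203 + 86/203 + 117/203 + 1 = 76/29 ≈ 2.621 bits/symbol.

2.621 bits/symbol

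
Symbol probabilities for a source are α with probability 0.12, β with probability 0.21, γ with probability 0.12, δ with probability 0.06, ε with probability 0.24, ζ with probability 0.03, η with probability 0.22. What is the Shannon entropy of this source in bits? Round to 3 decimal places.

H = −Σ pᵢ log₂ pᵢ.
−0.12·log₂(0.12) = 0.3671
−0.21·log₂(0.21) = 0.4728
−0.12·log₂(0.12) = 0.3671
−0.06·log₂(0.06) = 0.2435
−0.24·log₂(0.24) = 0.4941
−0.03·log₂(0.03) = 0.1518
−0.22·log₂(0.22) = 0.4806
Sum ≈ 2.5770 → 2.577 bits.

2.577 bits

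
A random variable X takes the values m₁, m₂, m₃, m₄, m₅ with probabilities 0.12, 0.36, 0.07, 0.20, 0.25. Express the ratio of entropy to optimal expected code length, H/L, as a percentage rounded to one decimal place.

Entropy H = −Σ p log₂ p ≈ 2.1306 bits.
Huffman merges: 7/100+3/25→19/100; 19/100+1/5→39/100; 1/4+9/25→61/100; 39/100+61/100→1. L = 219/100 ≈ 2.1900.
Efficiency = H/L = 2.1306/2.1900 = 97.3%.

97.3%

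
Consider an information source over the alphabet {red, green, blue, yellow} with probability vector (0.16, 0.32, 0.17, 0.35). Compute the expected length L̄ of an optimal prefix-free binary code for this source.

Repeatedly combine the two least-probable nodes; the expected code length is the sum of the merged weights.
merge 4/25 + 17/100 → 33/100
merge 8/25 + 33/100 → 13/20
merge 7/20 + 13/20 → 1
L = 33/100 + 13/20 + 1 = 99/50 = 1.98 bits/symbol.

1.98 bits/symbol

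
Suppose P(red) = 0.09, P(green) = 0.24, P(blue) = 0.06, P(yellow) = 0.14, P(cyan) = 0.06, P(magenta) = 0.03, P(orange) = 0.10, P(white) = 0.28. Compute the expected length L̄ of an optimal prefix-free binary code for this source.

Repeatedly combine the two least-probable nodes; the expected code length is the sum of the merged weights.
merge 3/100 + 3/50 → 9/100
merge 3/50 + 9/100 → 3/20
merge 9/100 + 1/10 → 19/100
merge 7/50 + 3/20 → 29/100
merge 19/100 + 6/25 → 43/100
merge 7/25 + 29/100 → 57/100
merge 43/100 + 57/100 → 1
L = 9/100 + 3/20 + 19/100 + 29/100 + 43/100 + 57/100 + 1 = 68/25 = 2.72 bits/symbol.

2.72 bits/symbol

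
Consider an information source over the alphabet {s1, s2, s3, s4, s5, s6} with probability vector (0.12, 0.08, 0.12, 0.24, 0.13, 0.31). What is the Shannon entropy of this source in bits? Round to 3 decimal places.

H = −Σ pᵢ log₂ pᵢ.
−0.12·log₂(0.12) = 0.3671
−0.08·log₂(0.08) = 0.2915
−0.12·log₂(0.12) = 0.3671
−0.24·log₂(0.24) = 0.4941
−0.13·log₂(0.13) = 0.3826
−0.31·log₂(0.31) = 0.5238
Sum ≈ 2.4262 → 2.426 bits.

2.426 bits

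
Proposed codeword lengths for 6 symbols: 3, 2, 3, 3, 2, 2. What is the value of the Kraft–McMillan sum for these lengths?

With common denominator 2^3 = 8: Σ 2^(−ℓᵢ) = 1/8 + 2/8 + 1/8 + 1/8 + 2/8 + 2/8 = 9/8 = 1.125.

1.125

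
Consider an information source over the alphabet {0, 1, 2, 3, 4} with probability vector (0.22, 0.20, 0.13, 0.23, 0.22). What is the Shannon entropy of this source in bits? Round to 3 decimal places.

H = −Σ pᵢ log₂ pᵢ.
−0.22·log₂(0.22) = 0.4806
−0.20·log₂(0.20) = 0.4644
−0.13·log₂(0.13) = 0.3826
−0.23·log₂(0.23) = 0.4877
−0.22·log₂(0.22) = 0.4806
Sum ≈ 2.2958 → 2.296 bits.

2.296 bits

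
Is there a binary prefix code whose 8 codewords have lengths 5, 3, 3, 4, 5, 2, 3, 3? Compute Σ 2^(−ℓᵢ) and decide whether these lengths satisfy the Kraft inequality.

With common denominator 2^5 = 32: Σ 2^(−ℓᵢ) = 1/32 + 4/32 + 4/32 + 2/32 + 1/32 + 8/32 + 4/32 + 4/32 = 28/32 = 0.875.
Kraft's inequality requires Σ ≤ 1; here Σ = 0.875 ≤ 1, so such a prefix code exists.

0.875; yes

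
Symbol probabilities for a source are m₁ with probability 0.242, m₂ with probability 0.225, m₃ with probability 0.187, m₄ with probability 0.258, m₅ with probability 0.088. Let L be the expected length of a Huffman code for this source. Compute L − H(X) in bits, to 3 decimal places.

0.030 bits

Entropy H = −Σ p log₂ p ≈ 2.2447 bits.
Huffman merges: 11/125+187/1000→11/40; 9/40+121/500→467/1000; 129/500+11/40→533/1000; 467/1000+533/1000→1. L = 91/40 ≈ 2.2750.
L − H = 2.2750 − 2.2447 = 0.030 bits.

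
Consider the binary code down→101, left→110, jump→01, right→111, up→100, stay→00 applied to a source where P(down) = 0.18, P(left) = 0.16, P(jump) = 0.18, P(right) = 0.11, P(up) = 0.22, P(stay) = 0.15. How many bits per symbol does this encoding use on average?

2.67 bits/symbol

L̄ = Σ pᵢ·ℓᵢ = 0.18·3 + 0.16·3 + 0.18·2 + 0.11·3 + 0.22·3 + 0.15·2 = 2.67 bits/symbol.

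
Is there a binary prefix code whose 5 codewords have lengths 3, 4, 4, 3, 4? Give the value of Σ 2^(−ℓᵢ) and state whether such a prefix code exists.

0.4375; yes

With common denominator 2^4 = 16: Σ 2^(−ℓᵢ) = 2/16 + 1/16 + 1/16 + 2/16 + 1/16 = 7/16 = 0.4375.
Kraft's inequality requires Σ ≤ 1; here Σ = 0.4375 ≤ 1, so such a prefix code exists.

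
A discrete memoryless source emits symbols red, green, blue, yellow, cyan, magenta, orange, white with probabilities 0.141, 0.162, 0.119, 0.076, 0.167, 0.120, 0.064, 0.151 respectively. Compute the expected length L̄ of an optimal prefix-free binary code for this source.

Repeatedly combine the two least-probable nodes; the expected code length is the sum of the merged weights.
merge 8/125 + 19/250 → 7/50
merge 119/1000 + 3/25 → 239/1000
merge 7/50 + 141/1000 → 281/1000
merge 151/1000 + 81/500 → 313/1000
merge 167/1000 + 239/1000 → 203/500
merge 281/1000 + 313/1000 → 297/500
merge 203/500 + 297/500 → 1
L = 7/50 + 239/1000 + 281/1000 + 313/1000 + 203/500 + 297/500 + 1 = 2973/1000 = 2.973 bits/symbol.

2.973 bits/symbol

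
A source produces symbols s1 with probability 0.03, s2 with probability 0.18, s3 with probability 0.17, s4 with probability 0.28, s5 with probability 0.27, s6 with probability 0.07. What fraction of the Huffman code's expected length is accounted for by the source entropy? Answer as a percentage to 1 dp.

Entropy H = −Σ p log₂ p ≈ 2.3245 bits.
Huffman merges: 3/100+7/100→1/10; 1/10+17/100→27/100; 9/50+27/100→9/20; 27/100+7/25→11/20; 9/20+11/20→1. L = 237/100 ≈ 2.3700.
Efficiency = H/L = 2.3245/2.3700 = 98.1%.

98.1%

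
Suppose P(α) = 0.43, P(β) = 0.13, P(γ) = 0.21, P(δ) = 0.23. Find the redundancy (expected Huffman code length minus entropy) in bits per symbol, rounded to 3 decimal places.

Entropy H = −Σ p log₂ p ≈ 1.8667 bits.
Huffman merges: 13/100+21/100→17/50; 23/100+17/50→57/100; 43/100+57/100→1. L = 191/100 ≈ 1.9100.
L − H = 1.9100 − 1.8667 = 0.043 bits.

0.043 bits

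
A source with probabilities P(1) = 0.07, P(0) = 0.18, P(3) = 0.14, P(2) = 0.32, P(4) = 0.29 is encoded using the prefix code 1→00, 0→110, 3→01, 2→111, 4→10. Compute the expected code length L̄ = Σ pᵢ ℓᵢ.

2.5 bits/symbol

L̄ = Σ pᵢ·ℓᵢ = 0.07·2 + 0.18·3 + 0.14·2 + 0.32·3 + 0.29·2 = 2.5 bits/symbol.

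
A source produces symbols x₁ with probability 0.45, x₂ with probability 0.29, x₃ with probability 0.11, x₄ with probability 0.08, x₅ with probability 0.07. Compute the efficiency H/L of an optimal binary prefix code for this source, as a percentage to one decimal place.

Entropy H = −Σ p log₂ p ≈ 1.9467 bits.
Huffman merges: 7/100+2/25→3/20; 11/100+3/20→13/50; 13/50+29/100→11/20; 9/20+11/20→1. L = 49/25 ≈ 1.9600.
Efficiency = H/L = 1.9467/1.9600 = 99.3%.

99.3%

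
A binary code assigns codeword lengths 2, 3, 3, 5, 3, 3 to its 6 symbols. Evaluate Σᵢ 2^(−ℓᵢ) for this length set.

With common denominator 2^5 = 32: Σ 2^(−ℓᵢ) = 8/32 + 4/32 + 4/32 + 1/32 + 4/32 + 4/32 = 25/32 = 0.78125.

0.78125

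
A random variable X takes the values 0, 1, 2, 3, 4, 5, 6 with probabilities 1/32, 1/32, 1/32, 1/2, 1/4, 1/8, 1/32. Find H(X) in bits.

2 bits

Each probability is a power of 1/2, so log₂(1/p) is an integer.
H = Σ p·log₂(1/p) = 1/32·5 + 1/32·5 + 1/32·5 + 1/2·1 + 1/4·2 + 1/8·3 + 1/32·5 = 2 bits.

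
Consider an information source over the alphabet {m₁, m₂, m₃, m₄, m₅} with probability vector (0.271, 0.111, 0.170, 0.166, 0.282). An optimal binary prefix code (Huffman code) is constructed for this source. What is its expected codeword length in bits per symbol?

2.277 bits/symbol

Repeatedly combine the two least-probable nodes; the expected code length is the sum of the merged weights.
merge 111/1000 + 83/500 → 277/1000
merge 17/100 + 271/1000 → 441/1000
merge 277/1000 + 141/500 → 559/1000
merge 441/1000 + 559/1000 → 1
L = 277/1000 + 441/1000 + 559/1000 + 1 = 2277/1000 = 2.277 bits/symbol.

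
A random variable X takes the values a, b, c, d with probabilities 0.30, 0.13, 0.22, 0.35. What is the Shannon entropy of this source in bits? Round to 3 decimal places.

1.914 bits

H = −Σ pᵢ log₂ pᵢ.
−0.30·log₂(0.30) = 0.5211
−0.13·log₂(0.13) = 0.3826
−0.22·log₂(0.22) = 0.4806
−0.35·log₂(0.35) = 0.5301
Sum ≈ 1.9144 → 1.914 bits.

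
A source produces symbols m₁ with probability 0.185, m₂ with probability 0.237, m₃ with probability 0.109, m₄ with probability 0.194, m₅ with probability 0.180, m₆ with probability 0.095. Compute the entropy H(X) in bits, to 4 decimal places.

2.5181 bits

H = −Σ pᵢ log₂ pᵢ.
−0.185·log₂(0.185) = 0.4504
−0.237·log₂(0.237) = 0.4923
−0.109·log₂(0.109) = 0.3485
−0.194·log₂(0.194) = 0.4590
−0.180·log₂(0.180) = 0.4453
−0.095·log₂(0.095) = 0.3226
Sum ≈ 2.5181 → 2.5181 bits.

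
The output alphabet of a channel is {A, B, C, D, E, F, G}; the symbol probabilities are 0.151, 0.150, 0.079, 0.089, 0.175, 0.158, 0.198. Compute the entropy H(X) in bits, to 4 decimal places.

2.7456 bits

H = −Σ pᵢ log₂ pᵢ.
−0.151·log₂(0.151) = 0.4118
−0.150·log₂(0.150) = 0.4105
−0.079·log₂(0.079) = 0.2893
−0.089·log₂(0.089) = 0.3106
−0.175·log₂(0.175) = 0.4401
−0.158·log₂(0.158) = 0.4206
−0.198·log₂(0.198) = 0.4626
Sum ≈ 2.7456 → 2.7456 bits.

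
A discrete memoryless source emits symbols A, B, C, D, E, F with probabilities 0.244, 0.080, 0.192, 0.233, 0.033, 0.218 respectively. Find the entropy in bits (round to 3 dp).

H = −Σ pᵢ log₂ pᵢ.
−0.244·log₂(0.244) = 0.4966
−0.080·log₂(0.080) = 0.2915
−0.192·log₂(0.192) = 0.4571
−0.233·log₂(0.233) = 0.4897
−0.033·log₂(0.033) = 0.1624
−0.218·log₂(0.218) = 0.4791
Sum ≈ 2.3763 → 2.376 bits.

2.376 bits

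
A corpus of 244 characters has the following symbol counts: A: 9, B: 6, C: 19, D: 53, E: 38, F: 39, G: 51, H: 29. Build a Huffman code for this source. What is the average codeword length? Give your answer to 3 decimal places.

Probabilities are the counts divided by 244.
Repeatedly combine the two least-probable nodes; the expected code length is the sum of the merged weights.
merge 3/122 + 9/244 → 15/244
merge 15/244 + 19/244 → 17/122
merge 29/244 + 17/122 → 63/244
merge 19/122 + 39/244 → 77/244
merge 51/244 + 53/244 → 26/61
merge 63/244 + 77/244 → 35/61
merge 26/61 + 35/61 → 1
L = 15/244 + 17/122 + 63/244 + 77/244 + 26/61 + 35/61 + 1 = 677/244 ≈ 2.775 bits/symbol.

2.775 bits/symbol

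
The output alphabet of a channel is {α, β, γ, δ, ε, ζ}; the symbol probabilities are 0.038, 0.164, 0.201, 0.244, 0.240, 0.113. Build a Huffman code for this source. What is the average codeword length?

Repeatedly combine the two least-probable nodes; the expected code length is the sum of the merged weights.
merge 19/500 + 113/1000 → 151/1000
merge 151/1000 + 41/250 → 63/200
merge 201/1000 + 6/25 → 441/1000
merge 61/250 + 63/200 → 559/1000
merge 441/1000 + 559/1000 → 1
L = 151/1000 + 63/200 + 441/1000 + 559/1000 + 1 = 1233/500 = 2.466 bits/symbol.

2.466 bits/symbol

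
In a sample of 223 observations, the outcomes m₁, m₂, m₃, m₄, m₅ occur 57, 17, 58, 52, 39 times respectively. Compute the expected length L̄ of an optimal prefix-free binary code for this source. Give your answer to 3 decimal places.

2.251 bits/symbol

Probabilities are the counts divided by 223.
Repeatedly combine the two least-probable nodes; the expected code length is the sum of the merged weights.
merge 17/223 + 39/223 → 56/223
merge 52/223 + 56/223 → 108/223
merge 57/223 + 58/223 → 115/223
merge 108/223 + 115/223 → 1
L = 56/223 + 108/223 + 115/223 + 1 = 502/223 ≈ 2.251 bits/symbol.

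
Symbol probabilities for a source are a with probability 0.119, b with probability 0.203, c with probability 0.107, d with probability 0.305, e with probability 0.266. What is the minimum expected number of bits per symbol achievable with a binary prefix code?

Repeatedly combine the two least-probable nodes; the expected code length is the sum of the merged weights.
merge 107/1000 + 119/1000 → 113/500
merge 203/1000 + 113/500 → 429/1000
merge 133/500 + 61/200 → 571/1000
merge 429/1000 + 571/1000 → 1
L = 113/500 + 429/1000 + 571/1000 + 1 = 1113/500 = 2.226 bits/symbol.

2.226 bits/symbol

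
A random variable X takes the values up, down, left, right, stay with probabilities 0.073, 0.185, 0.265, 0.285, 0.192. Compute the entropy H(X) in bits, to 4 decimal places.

H = −Σ pᵢ log₂ pᵢ.
−0.073·log₂(0.073) = 0.2756
−0.185·log₂(0.185) = 0.4504
−0.265·log₂(0.265) = 0.5077
−0.285·log₂(0.285) = 0.5161
−0.192·log₂(0.192) = 0.4571
Sum ≈ 2.2070 → 2.2070 bits.

2.2070 bits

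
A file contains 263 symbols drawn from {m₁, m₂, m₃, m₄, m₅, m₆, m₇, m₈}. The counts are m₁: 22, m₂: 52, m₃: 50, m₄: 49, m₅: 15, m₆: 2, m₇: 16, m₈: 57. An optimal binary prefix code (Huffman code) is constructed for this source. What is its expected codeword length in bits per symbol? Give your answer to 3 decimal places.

Probabilities are the counts divided by 263.
Repeatedly combine the two least-probable nodes; the expected code length is the sum of the merged weights.
merge 2/263 + 15/263 → 17/263
merge 16/263 + 17/263 → 33/263
merge 22/263 + 33/263 → 55/263
merge 49/263 + 50/263 → 99/263
merge 52/263 + 55/263 → 107/263
merge 57/263 + 99/263 → 156/263
merge 107/263 + 156/263 → 1
L = 17/263 + 33/263 + 55/263 + 99/263 + 107/263 + 156/263 + 1 = 730/263 ≈ 2.776 bits/symbol.

2.776 bits/symbol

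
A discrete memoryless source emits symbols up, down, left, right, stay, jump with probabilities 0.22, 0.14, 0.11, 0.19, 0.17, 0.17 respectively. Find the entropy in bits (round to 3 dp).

2.552 bits

H = −Σ pᵢ log₂ pᵢ.
−0.22·log₂(0.22) = 0.4806
−0.14·log₂(0.14) = 0.3971
−0.11·log₂(0.11) = 0.3503
−0.19·log₂(0.19) = 0.4552
−0.17·log₂(0.17) = 0.4346
−0.17·log₂(0.17) = 0.4346
Sum ≈ 2.5524 → 2.552 bits.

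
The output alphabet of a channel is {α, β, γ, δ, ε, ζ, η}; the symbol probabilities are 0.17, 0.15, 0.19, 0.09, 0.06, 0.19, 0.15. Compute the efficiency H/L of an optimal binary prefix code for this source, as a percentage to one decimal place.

Entropy H = −Σ p log₂ p ≈ 2.7223 bits.
Huffman merges: 3/50+9/100→3/20; 3/20+3/20→3/10; 3/20+17/100→8/25; 19/100+19/100→19/50; 3/10+8/25→31/50; 19/50+31/50→1. L = 277/100 ≈ 2.7700.
Efficiency = H/L = 2.7223/2.7700 = 98.3%.

98.3%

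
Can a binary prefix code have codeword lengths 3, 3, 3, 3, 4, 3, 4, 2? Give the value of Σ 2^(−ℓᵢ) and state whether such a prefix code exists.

1; yes

With common denominator 2^4 = 16: Σ 2^(−ℓᵢ) = 2/16 + 2/16 + 2/16 + 2/16 + 1/16 + 2/16 + 1/16 + 4/16 = 16/16 = 1.
Kraft's inequality requires Σ ≤ 1; here Σ = 1 ≤ 1, so such a prefix code exists.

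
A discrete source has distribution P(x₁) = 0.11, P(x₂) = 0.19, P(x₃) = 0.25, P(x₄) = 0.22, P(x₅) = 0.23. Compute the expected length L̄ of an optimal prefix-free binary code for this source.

2.3 bits/symbol

Repeatedly combine the two least-probable nodes; the expected code length is the sum of the merged weights.
merge 11/100 + 19/100 → 3/10
merge 11/50 + 23/100 → 9/20
merge 1/4 + 3/10 → 11/20
merge 9/20 + 11/20 → 1
L = 3/10 + 9/20 + 11/20 + 1 = 23/10 = 2.3 bits/symbol.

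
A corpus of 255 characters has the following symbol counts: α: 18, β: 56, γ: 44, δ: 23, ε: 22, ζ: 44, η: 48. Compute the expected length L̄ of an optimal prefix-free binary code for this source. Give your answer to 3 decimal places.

2.749 bits/symbol

Probabilities are the counts divided by 255.
Repeatedly combine the two least-probable nodes; the expected code length is the sum of the merged weights.
merge 6/85 + 22/255 → 8/51
merge 23/255 + 8/51 → 21/85
merge 44/255 + 44/255 → 88/255
merge 16/85 + 56/255 → 104/255
merge 21/85 + 88/255 → 151/255
merge 104/255 + 151/255 → 1
L = 8/51 + 21/85 + 88/255 + 104/255 + 151/255 + 1 = 701/255 ≈ 2.749 bits/symbol.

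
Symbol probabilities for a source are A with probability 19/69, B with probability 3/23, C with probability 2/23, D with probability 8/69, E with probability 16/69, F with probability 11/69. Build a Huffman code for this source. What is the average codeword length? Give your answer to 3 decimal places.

2.493 bits/symbol

Repeatedly combine the two least-probable nodes; the expected code length is the sum of the merged weights.
merge 2/23 + 8/69 → 14/69
merge 3/23 + 11/69 → 20/69
merge 14/69 + 16/69 → 10/23
merge 19/69 + 20/69 → 13/23
merge 10/23 + 13/23 → 1
L = 14/69 + 20/69 + 10/23 + 13/23 + 1 = 172/69 ≈ 2.493 bits/symbol.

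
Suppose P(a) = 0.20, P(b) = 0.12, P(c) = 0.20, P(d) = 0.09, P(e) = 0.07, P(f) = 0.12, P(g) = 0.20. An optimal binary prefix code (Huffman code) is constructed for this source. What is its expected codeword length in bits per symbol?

2.76 bits/symbol

Repeatedly combine the two least-probable nodes; the expected code length is the sum of the merged weights.
merge 7/100 + 9/100 → 4/25
merge 3/25 + 3/25 → 6/25
merge 4/25 + 1/5 → 9/25
merge 1/5 + 1/5 → 2/5
merge 6/25 + 9/25 → 3/5
merge 2/5 + 3/5 → 1
L = 4/25 + 6/25 + 9/25 + 2/5 + 3/5 + 1 = 69/25 = 2.76 bits/symbol.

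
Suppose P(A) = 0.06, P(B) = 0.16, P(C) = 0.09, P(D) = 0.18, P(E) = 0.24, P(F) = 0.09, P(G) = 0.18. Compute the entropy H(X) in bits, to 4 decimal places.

H = −Σ pᵢ log₂ pᵢ.
−0.06·log₂(0.06) = 0.2435
−0.16·log₂(0.16) = 0.4230
−0.09·log₂(0.09) = 0.3127
−0.18·log₂(0.18) = 0.4453
−0.24·log₂(0.24) = 0.4941
−0.09·log₂(0.09) = 0.3127
−0.18·log₂(0.18) = 0.4453
Sum ≈ 2.6766 → 2.6766 bits.

2.6766 bits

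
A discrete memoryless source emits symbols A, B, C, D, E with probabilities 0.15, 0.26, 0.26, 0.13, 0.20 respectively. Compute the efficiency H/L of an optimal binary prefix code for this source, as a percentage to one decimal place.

99.5%

Entropy H = −Σ p log₂ p ≈ 2.2682 bits.
Huffman merges: 13/100+3/20→7/25; 1/5+13/50→23/50; 13/50+7/25→27/50; 23/50+27/50→1. L = 57/25 ≈ 2.2800.
Efficiency = H/L = 2.2682/2.2800 = 99.5%.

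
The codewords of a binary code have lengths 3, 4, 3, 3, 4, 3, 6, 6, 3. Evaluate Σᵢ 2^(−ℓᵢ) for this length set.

With common denominator 2^6 = 64: Σ 2^(−ℓᵢ) = 8/64 + 4/64 + 8/64 + 8/64 + 4/64 + 8/64 + 1/64 + 1/64 + 8/64 = 50/64 = 0.78125.

0.78125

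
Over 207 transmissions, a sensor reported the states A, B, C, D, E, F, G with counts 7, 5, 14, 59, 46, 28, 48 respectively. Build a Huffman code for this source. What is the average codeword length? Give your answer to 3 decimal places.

2.444 bits/symbol

Probabilities are the counts divided by 207.
Repeatedly combine the two least-probable nodes; the expected code length is the sum of the merged weights.
merge 5/207 + 7/207 → 4/69
merge 4/69 + 14/207 → 26/207
merge 26/207 + 28/207 → 6/23
merge 2/9 + 16/69 → 94/207
merge 6/23 + 59/207 → 113/207
merge 94/207 + 113/207 → 1
L = 4/69 + 26/207 + 6/23 + 94/207 + 113/207 + 1 = 22/9 ≈ 2.444 bits/symbol.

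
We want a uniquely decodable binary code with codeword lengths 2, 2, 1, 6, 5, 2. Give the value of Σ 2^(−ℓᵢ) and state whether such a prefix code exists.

With common denominator 2^6 = 64: Σ 2^(−ℓᵢ) = 16/64 + 16/64 + 32/64 + 1/64 + 2/64 + 16/64 = 83/64 = 1.296875.
Kraft's inequality requires Σ ≤ 1; here Σ = 1.296875 > 1, so no such prefix code exists.

1.296875; no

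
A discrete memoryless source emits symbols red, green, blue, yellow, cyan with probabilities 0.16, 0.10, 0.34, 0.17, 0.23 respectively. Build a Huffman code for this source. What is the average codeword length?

Repeatedly combine the two least-probable nodes; the expected code length is the sum of the merged weights.
merge 1/10 + 4/25 → 13/50
merge 17/100 + 23/100 → 2/5
merge 13/50 + 17/50 → 3/5
merge 2/5 + 3/5 → 1
L = 13/50 + 2/5 + 3/5 + 1 = 113/50 = 2.26 bits/symbol.

2.26 bits/symbol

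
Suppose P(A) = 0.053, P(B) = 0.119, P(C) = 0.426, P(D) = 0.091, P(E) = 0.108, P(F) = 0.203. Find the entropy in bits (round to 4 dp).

H = −Σ pᵢ log₂ pᵢ.
−0.053·log₂(0.053) = 0.2246
−0.119·log₂(0.119) = 0.3654
−0.426·log₂(0.426) = 0.5244
−0.091·log₂(0.091) = 0.3147
−0.108·log₂(0.108) = 0.3468
−0.203·log₂(0.203) = 0.4670
Sum ≈ 2.2429 → 2.2429 bits.

2.2429 bits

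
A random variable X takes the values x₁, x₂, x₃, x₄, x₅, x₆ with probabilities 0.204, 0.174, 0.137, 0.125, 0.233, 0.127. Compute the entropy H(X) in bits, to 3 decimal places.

2.542 bits

H = −Σ pᵢ log₂ pᵢ.
−0.204·log₂(0.204) = 0.4678
−0.174·log₂(0.174) = 0.4390
−0.137·log₂(0.137) = 0.3929
−0.125·log₂(0.125) = 0.3750
−0.233·log₂(0.233) = 0.4897
−0.127·log₂(0.127) = 0.3781
Sum ≈ 2.5425 → 2.542 bits.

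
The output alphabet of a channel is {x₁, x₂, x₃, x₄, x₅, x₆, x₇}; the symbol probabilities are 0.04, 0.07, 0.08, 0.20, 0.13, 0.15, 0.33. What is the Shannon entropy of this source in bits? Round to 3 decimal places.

H = −Σ pᵢ log₂ pᵢ.
−0.04·log₂(0.04) = 0.1858
−0.07·log₂(0.07) = 0.2686
−0.08·log₂(0.08) = 0.2915
−0.20·log₂(0.20) = 0.4644
−0.13·log₂(0.13) = 0.3826
−0.15·log₂(0.15) = 0.4105
−0.33·log₂(0.33) = 0.5278
Sum ≈ 2.5312 → 2.531 bits.

2.531 bits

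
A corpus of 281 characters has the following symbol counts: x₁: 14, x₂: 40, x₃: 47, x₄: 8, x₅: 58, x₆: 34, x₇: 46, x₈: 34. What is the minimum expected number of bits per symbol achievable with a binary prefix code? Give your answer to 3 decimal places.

2.872 bits/symbol

Probabilities are the counts divided by 281.
Repeatedly combine the two least-probable nodes; the expected code length is the sum of the merged weights.
merge 8/281 + 14/281 → 22/281
merge 22/281 + 34/281 → 56/281
merge 34/281 + 40/281 → 74/281
merge 46/281 + 47/281 → 93/281
merge 56/281 + 58/281 → 114/281
merge 74/281 + 93/281 → 167/281
merge 114/281 + 167/281 → 1
L = 22/281 + 56/281 + 74/281 + 93/281 + 114/281 + 167/281 + 1 = 807/281 ≈ 2.872 bits/symbol.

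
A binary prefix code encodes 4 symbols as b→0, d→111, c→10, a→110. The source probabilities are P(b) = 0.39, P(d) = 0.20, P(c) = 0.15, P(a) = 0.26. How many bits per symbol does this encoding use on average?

L̄ = Σ pᵢ·ℓᵢ = 0.39·1 + 0.20·3 + 0.15·2 + 0.26·3 = 2.07 bits/symbol.

2.07 bits/symbol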